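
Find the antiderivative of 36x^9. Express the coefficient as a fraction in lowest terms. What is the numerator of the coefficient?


Apply the power rule for integration:
integral of ax^n dx = a/(n+1) * x^(n+1) + C
integral of 36x^9 dx
= 36/10 * x^10 + C
= 18/5 * x^10 + C
The coefficient in lowest terms is 18/5, and its numerator is 18

18


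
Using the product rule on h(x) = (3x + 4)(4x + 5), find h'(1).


Let u(x) = 3x + 4 and v(x) = 4x + 5
u'(x) = 3
v'(x) = 4
Product rule: h'(x) = u'(x)*v(x) + u(x)*v'(x)
= 3 * (4x + 5) + (3x + 4) * 4
At x = 1:
u(1) = 3 * 1 + 4 = 7
v(1) = 4 * 1 + 5 = 9
h'(1) = 3 * 9 + 7 * 4
= 27 + 28
= 55

55


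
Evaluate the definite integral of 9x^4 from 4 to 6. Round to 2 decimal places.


Find the antiderivative of 9x^4:
F(x) = 9/5 * x^5
Apply the Fundamental Theorem of Calculus:
F(6) - F(4)
= 9/5 * 6^5 - 9/5 * 4^5
= 9/5 * (7776 - 1024)
= 9/5 * 6752
= 60768/5 = 12153.60

12153.60


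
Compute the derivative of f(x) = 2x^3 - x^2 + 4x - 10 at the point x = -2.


Differentiate f(x) = 2x^3 - x^2 + 4x - 10 term by term:
f'(x) = 6x^2 - 2x + 4
Substitute x = -2:
f'(-2) = 6 * (-2)^2 - 2 * (-2) + 4
= 24 + 4 + 4
= 32

32


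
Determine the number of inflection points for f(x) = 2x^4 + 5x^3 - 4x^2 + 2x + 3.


Inflection points occur where f''(x) = 0 and concavity changes.
f(x) = 2x^4 + 5x^3 - 4x^2 + 2x + 3
f'(x) = 8x^3 + 15x^2 - 8x + 2
f''(x) = 24x^2 + 30x - 8
This is a quadratic in x. Use the discriminant to count real roots.
Discriminant = (30)^2 - 4 * 24 * (-8)
= 900 - (-768)
= 1668
Since discriminant > 0, f''(x) = 0 has 2 distinct real solutions.
A quadratic with two distinct real roots changes sign at each root, so concavity changes at both.
Number of inflection points: 2

2


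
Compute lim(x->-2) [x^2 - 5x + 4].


Since polynomials are continuous, we use direct substitution.
lim(x->-2) of x^2 - 5x + 4
= 1 * (-2)^2 - 5 * (-2) + 4
= 4 + 10 + 4
= 18

18


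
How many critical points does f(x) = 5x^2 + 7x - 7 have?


Find where f'(x) = 0:
f'(x) = 10x + 7
Set f'(x) = 0:
10x + 7 = 0
x = -7 / 10 = -7/10
This is a linear equation in x, so there is exactly one solution.
Number of critical points: 1

1


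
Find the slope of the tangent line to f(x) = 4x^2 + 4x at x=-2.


The slope of the tangent line equals f'(x) at the point.
f(x) = 4x^2 + 4x
f'(x) = 8x + 4
At x = -2:
f'(-2) = 8 * (-2) + 4
= -16 + 4
= -12

-12


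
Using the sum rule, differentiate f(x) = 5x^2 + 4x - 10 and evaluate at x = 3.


Differentiate term by term using power and sum rules:
f(x) = 5x^2 + 4x - 10
f'(x) = 10x + 4
Substitute x = 3:
f'(3) = 10 * 3 + 4
= 30 + 4
= 34

34


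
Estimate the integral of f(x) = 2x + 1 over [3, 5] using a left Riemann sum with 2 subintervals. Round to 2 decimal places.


Left Riemann sum uses left endpoints of each subinterval.
Interval: [3, 5], n = 2
dx = (5 - 3) / 2 = 1
Left endpoints: [3, 4]
f values: [7, 9]
Sum = dx * (sum of f values)
= 1 * 16
= 16 = 16.00

16.00


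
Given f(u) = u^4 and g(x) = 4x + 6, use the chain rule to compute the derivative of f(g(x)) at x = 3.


Using the chain rule: (f(g(x)))' = f'(g(x)) * g'(x)
First, find g(3):
g(3) = 4 * 3 + 6 = 18
Next, f'(u) = 4u^3
And g'(x) = 4
So f'(g(3)) * g'(3)
= 4 * 18^3 * 4
= 4 * 5832 * 4
= 93312

93312


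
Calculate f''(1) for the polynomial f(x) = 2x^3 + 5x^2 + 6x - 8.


First derivative:
f'(x) = 6x^2 + 10x + 6
Second derivative:
f''(x) = 12x + 10
Substitute x = 1:
f''(1) = 12 * 1 + 10
= 12 + 10
= 22

22


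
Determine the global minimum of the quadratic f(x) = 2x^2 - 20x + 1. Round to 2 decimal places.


For a quadratic f(x) = ax^2 + bx + c with a > 0, the minimum is at the vertex.
Vertex x-coordinate: x = -b/(2a)
x = -(-20) / (2 * 2)
x = 20/4 = 5
Substitute back to find the minimum value:
f(5) = 2 * 5^2 - 20 * 5 + 1
= 50 - 100 + 1
= -49 = -49.00

-49.00


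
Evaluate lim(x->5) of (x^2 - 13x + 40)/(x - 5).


Direct substitution gives 0/0, so we factor the numerator.
Factor: (x^2 - 13x + 40) = (x - 5)(x - 8)
Cancel the common factor (x - 5):
(x^2 - 13x + 40)/(x - 5) = (x - 8)
Now substitute x = 5:
= (5) - (8) = -3

-3


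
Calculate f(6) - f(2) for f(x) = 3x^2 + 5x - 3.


Net change = f(b) - f(a)
f(x) = 3x^2 + 5x - 3
Compute f(6):
f(6) = 3 * 6^2 + 5 * 6 - 3
= 108 + 30 - 3
= 135
Compute f(2):
f(2) = 3 * 2^2 + 5 * 2 - 3
= 12 + 10 - 3
= 19
Net change = 135 - 19 = 116

116


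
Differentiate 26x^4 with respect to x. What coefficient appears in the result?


We apply the power rule: d/dx [ax^n] = a*n * x^(n-1)
d/dx [26x^4]
= 26 * 4 * x^(4-1)
= 104x^3
The coefficient is 104

104


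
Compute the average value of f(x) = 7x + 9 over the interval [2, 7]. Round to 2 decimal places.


Average value = 1/(b-a) * integral from a to b of f(x) dx
First compute the integral of 7x + 9:
F(x) = (7/2)x^2 + 9x
F(7) = 7/2 * 49 + 9 * 7 = 469/2
F(2) = 7/2 * 4 + 9 * 2 = 32
Integral = 469/2 - 32 = 405/2
Average = (405/2) / (7 - 2) = (405/2) / 5
= 81/2 = 40.50

40.50


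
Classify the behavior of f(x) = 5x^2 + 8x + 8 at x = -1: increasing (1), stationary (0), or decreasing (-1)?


Compute f'(x) to determine behavior:
f'(x) = 10x + 8
f'(-1) = 10 * (-1) + 8
= -10 + 8
= -2
Since f'(-1) < 0, the function is decreasing (-1)

-1


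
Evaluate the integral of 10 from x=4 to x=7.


The integral of a constant k over [a, b] equals k * (b - a).
integral from 4 to 7 of 10 dx
= 10 * (7 - 4)
= 10 * 3
= 30

30


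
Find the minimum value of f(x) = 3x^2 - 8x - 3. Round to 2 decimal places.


For a quadratic f(x) = ax^2 + bx + c with a > 0, the minimum is at the vertex.
Vertex x-coordinate: x = -b/(2a)
x = -(-8) / (2 * 3)
x = 8/6 = 4/3
Substitute back to find the minimum value:
f(4/3) = 3 * (4/3)^2 - 8 * (4/3) - 3
= 16/3 - 32/3 - 3
= -25/3 ≈ -8.33

-8.33


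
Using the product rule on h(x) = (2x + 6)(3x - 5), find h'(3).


Let u(x) = 2x + 6 and v(x) = 3x - 5
u'(x) = 2
v'(x) = 3
Product rule: h'(x) = u'(x)*v(x) + u(x)*v'(x)
= 2 * (3x - 5) + (2x + 6) * 3
At x = 3:
u(3) = 2 * 3 + 6 = 12
v(3) = 3 * 3 - 5 = 4
h'(3) = 2 * 4 + 12 * 3
= 8 + 36
= 44

44


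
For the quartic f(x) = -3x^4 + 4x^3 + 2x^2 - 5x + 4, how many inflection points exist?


Inflection points occur where f''(x) = 0 and concavity changes.
f(x) = -3x^4 + 4x^3 + 2x^2 - 5x + 4
f'(x) = -12x^3 + 12x^2 + 4x - 5
f''(x) = -36x^2 + 24x + 4
This is a quadratic in x. Use the discriminant to count real roots.
Discriminant = (24)^2 - 4 * (-36) * 4
= 576 - (-576)
= 1152
Since discriminant > 0, f''(x) = 0 has 2 distinct real solutions.
A quadratic with two distinct real roots changes sign at each root, so concavity changes at both.
Number of inflection points: 2

2


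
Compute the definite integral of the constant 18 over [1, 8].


The integral of a constant k over [a, b] equals k * (b - a).
integral from 1 to 8 of 18 dx
= 18 * (8 - 1)
= 18 * 7
= 126

126


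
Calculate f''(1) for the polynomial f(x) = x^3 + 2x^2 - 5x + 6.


First derivative:
f'(x) = 3x^2 + 4x - 5
Second derivative:
f''(x) = 6x + 4
Substitute x = 1:
f''(1) = 6 * 1 + 4
= 6 + 4
= 10

10


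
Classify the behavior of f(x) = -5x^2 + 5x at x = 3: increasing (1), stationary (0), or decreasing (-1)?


Compute f'(x) to determine behavior:
f'(x) = -10x + 5
f'(3) = -10 * 3 + 5
= -30 + 5
= -25
Since f'(3) < 0, the function is decreasing (-1)

-1


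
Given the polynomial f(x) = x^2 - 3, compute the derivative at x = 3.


Differentiate term by term using power and sum rules:
f(x) = x^2 - 3
f'(x) = 2x
Substitute x = 3:
f'(3) = 2 * 3 + 0
= 6 + 0
= 6

6


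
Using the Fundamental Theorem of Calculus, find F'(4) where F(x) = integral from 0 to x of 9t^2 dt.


By the Fundamental Theorem of Calculus (Part 1):
If F(x) = integral from 0 to x of f(t) dt, then F'(x) = f(x)
Here f(t) = 9t^2
So F'(x) = 9x^2
Evaluate at x = 4:
F'(4) = 9 * 4^2
= 9 * 16
= 144

144


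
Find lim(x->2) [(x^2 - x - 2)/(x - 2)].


Direct substitution gives 0/0, so we factor the numerator.
Factor: (x^2 - x - 2) = (x - 2)(x + 1)
Cancel the common factor (x - 2):
(x^2 - x - 2)/(x - 2) = (x + 1)
Now substitute x = 2:
= (2) - (-1) = 3

3


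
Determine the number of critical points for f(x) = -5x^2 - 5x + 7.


Find where f'(x) = 0:
f'(x) = -10x - 5
Set f'(x) = 0:
-10x - 5 = 0
x = 5 / (-10) = -1/2
This is a linear equation in x, so there is exactly one solution.
Number of critical points: 1

1


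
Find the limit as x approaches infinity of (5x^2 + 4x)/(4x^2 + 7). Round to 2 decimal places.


For limits at infinity with equal-degree polynomials,
we compare leading coefficients.
Numerator leading term: 5x^2
Denominator leading term: 4x^2
Divide both by x^2:
lim = (5 + 4/x) / (4 + 7/x^2)
As x -> infinity, the 1/x and 1/x^2 terms vanish:
= 5/4 = 1.25

1.25


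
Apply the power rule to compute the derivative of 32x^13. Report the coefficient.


We apply the power rule: d/dx [ax^n] = a*n * x^(n-1)
d/dx [32x^13]
= 32 * 13 * x^(13-1)
= 416x^12
The coefficient is 416

416


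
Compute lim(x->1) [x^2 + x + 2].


Since polynomials are continuous, we use direct substitution.
lim(x->1) of x^2 + x + 2
= 1 * 1^2 + 1 * 1 + 2
= 1 + 1 + 2
= 4

4


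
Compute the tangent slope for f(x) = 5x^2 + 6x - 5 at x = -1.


The slope of the tangent line equals f'(x) at the point.
f(x) = 5x^2 + 6x - 5
f'(x) = 10x + 6
At x = -1:
f'(-1) = 10 * (-1) + 6
= -10 + 6
= -4

-4


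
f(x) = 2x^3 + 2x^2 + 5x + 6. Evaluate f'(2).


Differentiate f(x) = 2x^3 + 2x^2 + 5x + 6 term by term:
f'(x) = 6x^2 + 4x + 5
Substitute x = 2:
f'(2) = 6 * 2^2 + 4 * 2 + 5
= 24 + 8 + 5
= 37

37


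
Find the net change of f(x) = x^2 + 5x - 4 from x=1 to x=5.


Net change = f(b) - f(a)
f(x) = x^2 + 5x - 4
Compute f(5):
f(5) = 1 * 5^2 + 5 * 5 - 4
= 25 + 25 - 4
= 46
Compute f(1):
f(1) = 1 * 1^2 + 5 * 1 - 4
= 1 + 5 - 4
= 2
Net change = 46 - 2 = 44

44


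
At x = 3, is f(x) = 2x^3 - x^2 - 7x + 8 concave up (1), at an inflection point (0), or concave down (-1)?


Concavity is determined by the sign of f''(x).
f(x) = 2x^3 - x^2 - 7x + 8
f'(x) = 6x^2 - 2x - 7
f''(x) = 12x - 2
f''(3) = 12 * 3 - 2
= 36 - 2
= 34
Since f''(3) > 0, the function is concave up (1)

1


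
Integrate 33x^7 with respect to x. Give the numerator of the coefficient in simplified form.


Apply the power rule for integration:
integral of ax^n dx = a/(n+1) * x^(n+1) + C
integral of 33x^7 dx
= 33/8 * x^8 + C
The coefficient in lowest terms is 33/8, and its numerator is 33

33


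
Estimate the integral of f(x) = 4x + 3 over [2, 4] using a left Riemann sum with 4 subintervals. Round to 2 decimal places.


Left Riemann sum uses left endpoints of each subinterval.
Interval: [2, 4], n = 4
dx = (4 - 2) / 4 = 1/2
Left endpoints: [2, 5/2, 3, 7/2]
f values: [11, 13, 15, 17]
Sum = dx * (sum of f values)
= 1/2 * 56
= 28 = 28.00

28.00


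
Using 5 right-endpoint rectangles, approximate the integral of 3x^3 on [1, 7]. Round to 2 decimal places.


Right Riemann sum uses right endpoints of each subinterval.
Interval: [1, 7], n = 5
dx = (7 - 1) / 5 = 6/5
Right endpoints: [11/5, 17/5, 23/5, 29/5, 7]
f values: [3993/125, 14739/125, 36501/125, 73167/125, 1029]
Sum = dx * (sum of f values)
= 6/5 * 10281/5
= 61686/25 = 2467.44

2467.44


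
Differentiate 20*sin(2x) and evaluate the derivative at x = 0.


Apply the chain rule to differentiate 20*sin(2x):
d/dx [20*sin(2x)]
= 20 * cos(2x) * d/dx(2x)
= 20 * 2 * cos(2x)
= 40 * cos(2x)
Evaluate at x = 0:
= 40 * cos(0)
= 40 * 1
= 40

40


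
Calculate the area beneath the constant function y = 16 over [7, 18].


The area under a constant function y = 16 is a rectangle.
Width = 18 - 7 = 11
Height = 16
Area = width * height
= 11 * 16
= 176

176


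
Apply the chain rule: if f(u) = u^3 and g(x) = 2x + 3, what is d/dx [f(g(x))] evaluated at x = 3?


Using the chain rule: (f(g(x)))' = f'(g(x)) * g'(x)
First, find g(3):
g(3) = 2 * 3 + 3 = 9
Next, f'(u) = 3u^2
And g'(x) = 2
So f'(g(3)) * g'(3)
= 3 * 9^2 * 2
= 3 * 81 * 2
= 486

486


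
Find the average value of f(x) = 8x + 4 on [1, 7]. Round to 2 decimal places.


Average value = 1/(b-a) * integral from a to b of f(x) dx
First compute the integral of 8x + 4:
F(x) = 4x^2 + 4x
F(7) = 4 * 49 + 4 * 7 = 224
F(1) = 4 * 1 + 4 * 1 = 8
Integral = 224 - 8 = 216
Average = 216 / (7 - 1) = 216 / 6
= 36 = 36.00

36.00


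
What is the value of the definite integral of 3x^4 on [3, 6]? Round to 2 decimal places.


Find the antiderivative of 3x^4:
F(x) = 3/5 * x^5
Apply the Fundamental Theorem of Calculus:
F(6) - F(3)
= 3/5 * 6^5 - 3/5 * 3^5
= 3/5 * (7776 - 243)
= 3/5 * 7533
= 22599/5 = 4519.80

4519.80


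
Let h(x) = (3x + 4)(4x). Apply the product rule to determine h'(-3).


Let u(x) = 3x + 4 and v(x) = 4x
u'(x) = 3
v'(x) = 4
Product rule: h'(x) = u'(x)*v(x) + u(x)*v'(x)
= 3 * (4x) + (3x + 4) * 4
At x = -3:
u(-3) = 3 * (-3) + 4 = -5
v(-3) = 4 * (-3) + 0 = -12
h'(-3) = 3 * (-12) + (-5) * 4
= -36 - 20
= -56

-56


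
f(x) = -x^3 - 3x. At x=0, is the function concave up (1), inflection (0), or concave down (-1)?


Concavity is determined by the sign of f''(x).
f(x) = -x^3 - 3x
f'(x) = -3x^2 - 3
f''(x) = -6x
f''(0) = -6 * 0 + 0
= 0 + 0
= 0
f''(0) = 0, and f''(x) is linear with nonzero slope -6, so f'' changes sign at x = 0. Hence the function is at an inflection point (0)

0


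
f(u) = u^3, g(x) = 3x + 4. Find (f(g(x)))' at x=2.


Using the chain rule: (f(g(x)))' = f'(g(x)) * g'(x)
First, find g(2):
g(2) = 3 * 2 + 4 = 10
Next, f'(u) = 3u^2
And g'(x) = 3
So f'(g(2)) * g'(2)
= 3 * 10^2 * 3
= 3 * 100 * 3
= 900

900


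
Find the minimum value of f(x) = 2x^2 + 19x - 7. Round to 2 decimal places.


For a quadratic f(x) = ax^2 + bx + c with a > 0, the minimum is at the vertex.
Vertex x-coordinate: x = -b/(2a)
x = -(19) / (2 * 2)
x = -19/4
Substitute back to find the minimum value:
f(-19/4) = 2 * (-19/4)^2 + 19 * (-19/4) - 7
= 361/8 - 361/4 - 7
= -417/8 ≈ -52.13

-52.13


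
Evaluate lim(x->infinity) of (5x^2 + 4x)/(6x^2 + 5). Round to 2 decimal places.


For limits at infinity with equal-degree polynomials,
we compare leading coefficients.
Numerator leading term: 5x^2
Denominator leading term: 6x^2
Divide both by x^2:
lim = (5 + 4/x) / (6 + 5/x^2)
As x -> infinity, the 1/x and 1/x^2 terms vanish:
= 5/6 ≈ 0.83

0.83


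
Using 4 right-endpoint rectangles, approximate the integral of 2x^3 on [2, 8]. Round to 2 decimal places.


Right Riemann sum uses right endpoints of each subinterval.
Interval: [2, 8], n = 4
dx = (8 - 2) / 4 = 3/2
Right endpoints: [7/2, 5, 13/2, 8]
f values: [343/4, 250, 2197/4, 1024]
Sum = dx * (sum of f values)
= 3/2 * 1909
= 5727/2 = 2863.50

2863.50


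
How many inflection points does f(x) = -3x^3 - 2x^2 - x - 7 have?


Inflection points occur where f''(x) = 0 and concavity changes.
f(x) = -3x^3 - 2x^2 - x - 7
f'(x) = -9x^2 - 4x - 1
f''(x) = -18x - 4
Set f''(x) = 0:
-18x - 4 = 0
x = 4 / (-18) = -2/9
Since f''(x) is linear (degree 1), it changes sign at this point.
Therefore there is exactly 1 inflection point.

1


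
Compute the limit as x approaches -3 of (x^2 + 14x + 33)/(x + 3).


Direct substitution gives 0/0, so we factor the numerator.
Factor: (x^2 + 14x + 33) = (x + 3)(x + 11)
Cancel the common factor (x + 3):
(x^2 + 14x + 33)/(x + 3) = (x + 11)
Now substitute x = -3:
= (-3) - (-11) = 8

8


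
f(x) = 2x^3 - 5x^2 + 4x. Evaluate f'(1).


Differentiate f(x) = 2x^3 - 5x^2 + 4x term by term:
f'(x) = 6x^2 - 10x + 4
Substitute x = 1:
f'(1) = 6 * 1^2 - 10 * 1 + 4
= 6 - 10 + 4
= 0

0


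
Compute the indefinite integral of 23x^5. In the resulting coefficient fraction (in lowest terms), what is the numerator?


Apply the power rule for integration:
integral of ax^n dx = a/(n+1) * x^(n+1) + C
integral of 23x^5 dx
= 23/6 * x^6 + C
The coefficient in lowest terms is 23/6, and its numerator is 23

23


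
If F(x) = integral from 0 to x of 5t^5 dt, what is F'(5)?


By the Fundamental Theorem of Calculus (Part 1):
If F(x) = integral from 0 to x of f(t) dt, then F'(x) = f(x)
Here f(t) = 5t^5
So F'(x) = 5x^5
Evaluate at x = 5:
F'(5) = 5 * 5^5
= 5 * 3125
= 15625

15625


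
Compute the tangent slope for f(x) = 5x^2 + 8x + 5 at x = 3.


The slope of the tangent line equals f'(x) at the point.
f(x) = 5x^2 + 8x + 5
f'(x) = 10x + 8
At x = 3:
f'(3) = 10 * 3 + 8
= 30 + 8
= 38

38


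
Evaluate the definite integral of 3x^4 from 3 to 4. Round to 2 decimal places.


Find the antiderivative of 3x^4:
F(x) = 3/5 * x^5
Apply the Fundamental Theorem of Calculus:
F(4) - F(3)
= 3/5 * 4^5 - 3/5 * 3^5
= 3/5 * (1024 - 243)
= 3/5 * 781
= 2343/5 = 468.60

468.60


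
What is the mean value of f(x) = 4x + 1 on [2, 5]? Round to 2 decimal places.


Average value = 1/(b-a) * integral from a to b of f(x) dx
First compute the integral of 4x + 1:
F(x) = 2x^2 + x
F(5) = 2 * 25 + 1 * 5 = 55
F(2) = 2 * 4 + 1 * 2 = 10
Integral = 55 - 10 = 45
Average = 45 / (5 - 2) = 45 / 3
= 15 = 15.00

15.00


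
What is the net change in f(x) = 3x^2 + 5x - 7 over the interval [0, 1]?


Net change = f(b) - f(a)
f(x) = 3x^2 + 5x - 7
Compute f(1):
f(1) = 3 * 1^2 + 5 * 1 - 7
= 3 + 5 - 7
= 1
Compute f(0):
f(0) = 3 * 0^2 + 5 * 0 - 7
= 0 + 0 - 7
= -7
Net change = 1 - (-7) = 8

8


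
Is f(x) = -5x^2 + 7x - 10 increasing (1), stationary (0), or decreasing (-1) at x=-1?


Compute f'(x) to determine behavior:
f'(x) = -10x + 7
f'(-1) = -10 * (-1) + 7
= 10 + 7
= 17
Since f'(-1) > 0, the function is increasing (1)

1


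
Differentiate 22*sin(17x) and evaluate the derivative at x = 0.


Apply the chain rule to differentiate 22*sin(17x):
d/dx [22*sin(17x)]
= 22 * cos(17x) * d/dx(17x)
= 22 * 17 * cos(17x)
= 374 * cos(17x)
Evaluate at x = 0:
= 374 * cos(0)
= 374 * 1
= 374

374


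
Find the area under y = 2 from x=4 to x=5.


The area under a constant function y = 2 is a rectangle.
Width = 5 - 4 = 1
Height = 2
Area = width * height
= 1 * 2
= 2

2


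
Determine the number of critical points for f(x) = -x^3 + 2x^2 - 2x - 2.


Find where f'(x) = 0:
f(x) = -x^3 + 2x^2 - 2x - 2
f'(x) = -3x^2 + 4x - 2
This is a quadratic in x. Use the discriminant to count real roots.
Discriminant = (4)^2 - 4 * (-3) * (-2)
= 16 - 24
= -8
Since discriminant < 0, f'(x) = 0 has no real solutions.
Number of critical points: 0

0


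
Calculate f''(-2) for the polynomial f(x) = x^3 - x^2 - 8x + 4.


First derivative:
f'(x) = 3x^2 - 2x - 8
Second derivative:
f''(x) = 6x - 2
Substitute x = -2:
f''(-2) = 6 * (-2) - 2
= -12 - 2
= -14

-14


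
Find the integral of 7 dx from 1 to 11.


The integral of a constant k over [a, b] equals k * (b - a).
integral from 1 to 11 of 7 dx
= 7 * (11 - 1)
= 7 * 10
= 70

70


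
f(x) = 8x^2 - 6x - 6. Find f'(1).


Differentiate term by term using power and sum rules:
f(x) = 8x^2 - 6x - 6
f'(x) = 16x - 6
Substitute x = 1:
f'(1) = 16 * 1 - 6
= 16 - 6
= 10

10


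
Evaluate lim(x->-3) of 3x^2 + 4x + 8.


Since polynomials are continuous, we use direct substitution.
lim(x->-3) of 3x^2 + 4x + 8
= 3 * (-3)^2 + 4 * (-3) + 8
= 27 - 12 + 8
= 23

23


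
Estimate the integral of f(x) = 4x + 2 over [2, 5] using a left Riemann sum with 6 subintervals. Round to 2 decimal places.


Left Riemann sum uses left endpoints of each subinterval.
Interval: [2, 5], n = 6
dx = (5 - 2) / 6 = 1/2
Left endpoints: [2, 5/2, 3, 7/2, 4, 9/2]
f values: [10, 12, 14, 16, 18, 20]
Sum = dx * (sum of f values)
= 1/2 * 90
= 45 = 45.00

45.00


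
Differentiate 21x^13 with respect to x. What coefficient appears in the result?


We apply the power rule: d/dx [ax^n] = a*n * x^(n-1)
d/dx [21x^13]
= 21 * 13 * x^(13-1)
= 273x^12
The coefficient is 273

273


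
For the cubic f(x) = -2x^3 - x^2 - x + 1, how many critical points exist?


Find where f'(x) = 0:
f(x) = -2x^3 - x^2 - x + 1
f'(x) = -6x^2 - 2x - 1
This is a quadratic in x. Use the discriminant to count real roots.
Discriminant = (-2)^2 - 4 * (-6) * (-1)
= 4 - 24
= -20
Since discriminant < 0, f'(x) = 0 has no real solutions.
Number of critical points: 0

0


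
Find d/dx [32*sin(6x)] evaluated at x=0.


Apply the chain rule to differentiate 32*sin(6x):
d/dx [32*sin(6x)]
= 32 * cos(6x) * d/dx(6x)
= 32 * 6 * cos(6x)
= 192 * cos(6x)
Evaluate at x = 0:
= 192 * cos(0)
= 192 * 1
= 192

192


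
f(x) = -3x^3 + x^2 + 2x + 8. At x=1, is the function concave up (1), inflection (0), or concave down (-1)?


Concavity is determined by the sign of f''(x).
f(x) = -3x^3 + x^2 + 2x + 8
f'(x) = -9x^2 + 2x + 2
f''(x) = -18x + 2
f''(1) = -18 * 1 + 2
= -18 + 2
= -16
Since f''(1) < 0, the function is concave down (-1)

-1


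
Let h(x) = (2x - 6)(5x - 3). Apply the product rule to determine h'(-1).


Let u(x) = 2x - 6 and v(x) = 5x - 3
u'(x) = 2
v'(x) = 5
Product rule: h'(x) = u'(x)*v(x) + u(x)*v'(x)
= 2 * (5x - 3) + (2x - 6) * 5
At x = -1:
u(-1) = 2 * (-1) - 6 = -8
v(-1) = 5 * (-1) - 3 = -8
h'(-1) = 2 * (-8) + (-8) * 5
= -16 - 40
= -56

-56


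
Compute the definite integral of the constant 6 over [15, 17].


The integral of a constant k over [a, b] equals k * (b - a).
integral from 15 to 17 of 6 dx
= 6 * (17 - 15)
= 6 * 2
= 12

12


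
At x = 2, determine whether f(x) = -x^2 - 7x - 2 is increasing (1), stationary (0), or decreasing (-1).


Compute f'(x) to determine behavior:
f'(x) = -2x - 7
f'(2) = -2 * 2 - 7
= -4 - 7
= -11
Since f'(2) < 0, the function is decreasing (-1)

-1


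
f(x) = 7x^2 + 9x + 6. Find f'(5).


Differentiate term by term using power and sum rules:
f(x) = 7x^2 + 9x + 6
f'(x) = 14x + 9
Substitute x = 5:
f'(5) = 14 * 5 + 9
= 70 + 9
= 79

79


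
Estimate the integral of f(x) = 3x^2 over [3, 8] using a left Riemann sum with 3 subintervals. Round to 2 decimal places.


Left Riemann sum uses left endpoints of each subinterval.
Interval: [3, 8], n = 3
dx = (8 - 3) / 3 = 5/3
Left endpoints: [3, 14/3, 19/3]
f values: [27, 196/3, 361/3]
Sum = dx * (sum of f values)
= 5/3 * 638/3
= 3190/9 ≈ 354.44

354.44


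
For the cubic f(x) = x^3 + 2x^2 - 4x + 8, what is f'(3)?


Differentiate f(x) = x^3 + 2x^2 - 4x + 8 term by term:
f'(x) = 3x^2 + 4x - 4
Substitute x = 3:
f'(3) = 3 * 3^2 + 4 * 3 - 4
= 27 + 12 - 4
= 35

35


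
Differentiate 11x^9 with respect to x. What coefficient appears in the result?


We apply the power rule: d/dx [ax^n] = a*n * x^(n-1)
d/dx [11x^9]
= 11 * 9 * x^(9-1)
= 99x^8
The coefficient is 99

99


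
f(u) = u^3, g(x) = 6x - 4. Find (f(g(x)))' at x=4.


Using the chain rule: (f(g(x)))' = f'(g(x)) * g'(x)
First, find g(4):
g(4) = 6 * 4 - 4 = 20
Next, f'(u) = 3u^2
And g'(x) = 6
So f'(g(4)) * g'(4)
= 3 * 20^2 * 6
= 3 * 400 * 6
= 7200

7200


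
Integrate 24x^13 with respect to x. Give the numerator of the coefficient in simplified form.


Apply the power rule for integration:
integral of ax^n dx = a/(n+1) * x^(n+1) + C
integral of 24x^13 dx
= 24/14 * x^14 + C
= 12/7 * x^14 + C
The coefficient in lowest terms is 12/7, and its numerator is 12

12


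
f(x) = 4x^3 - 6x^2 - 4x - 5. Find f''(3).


First derivative:
f'(x) = 12x^2 - 12x - 4
Second derivative:
f''(x) = 24x - 12
Substitute x = 3:
f''(3) = 24 * 3 - 12
= 72 - 12
= 60

60


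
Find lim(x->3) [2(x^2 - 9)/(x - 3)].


Direct substitution gives 0/0, so we factor the numerator.
Factor: 2(x^2 - 9) = 2 * (x - 3)(x + 3)
Cancel the common factor (x - 3):
2(x^2 - 9)/(x - 3) = 2 * (x + 3)
Now substitute x = 3:
= 2 * (3 + 3) = 12

12


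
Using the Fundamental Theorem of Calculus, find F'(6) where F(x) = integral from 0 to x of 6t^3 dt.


By the Fundamental Theorem of Calculus (Part 1):
If F(x) = integral from 0 to x of f(t) dt, then F'(x) = f(x)
Here f(t) = 6t^3
So F'(x) = 6x^3
Evaluate at x = 6:
F'(6) = 6 * 6^3
= 6 * 216
= 1296

1296


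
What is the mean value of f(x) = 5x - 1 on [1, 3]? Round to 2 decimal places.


Average value = 1/(b-a) * integral from a to b of f(x) dx
First compute the integral of 5x - 1:
F(x) = (5/2)x^2 - x
F(3) = 5/2 * 9 - 1 * 3 = 39/2
F(1) = 5/2 * 1 - 1 * 1 = 3/2
Integral = 39/2 - 3/2 = 18
Average = 18 / (3 - 1) = 18 / 2
= 9 = 9.00

9.00


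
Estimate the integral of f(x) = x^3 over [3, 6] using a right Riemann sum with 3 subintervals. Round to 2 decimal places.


Right Riemann sum uses right endpoints of each subinterval.
Interval: [3, 6], n = 3
dx = (6 - 3) / 3 = 1
Right endpoints: [4, 5, 6]
f values: [64, 125, 216]
Sum = dx * (sum of f values)
= 1 * 405
= 405 = 405.00

405.00


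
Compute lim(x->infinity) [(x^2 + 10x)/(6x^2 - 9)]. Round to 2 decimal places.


For limits at infinity with equal-degree polynomials,
we compare leading coefficients.
Numerator leading term: x^2
Denominator leading term: 6x^2
Divide both by x^2:
lim = (1 + 10/x) / (6 - 9/x^2)
As x -> infinity, the 1/x and 1/x^2 terms vanish:
= 1/6 ≈ 0.17

0.17


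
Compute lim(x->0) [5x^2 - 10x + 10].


Since polynomials are continuous, we use direct substitution.
lim(x->0) of 5x^2 - 10x + 10
= 5 * 0^2 - 10 * 0 + 10
= 0 + 0 + 10
= 10

10


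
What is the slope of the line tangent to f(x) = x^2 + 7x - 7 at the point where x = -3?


The slope of the tangent line equals f'(x) at the point.
f(x) = x^2 + 7x - 7
f'(x) = 2x + 7
At x = -3:
f'(-3) = 2 * (-3) + 7
= -6 + 7
= 1

1


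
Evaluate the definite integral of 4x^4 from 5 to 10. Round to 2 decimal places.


Find the antiderivative of 4x^4:
F(x) = 4/5 * x^5
Apply the Fundamental Theorem of Calculus:
F(10) - F(5)
= 4/5 * 10^5 - 4/5 * 5^5
= 4/5 * (100000 - 3125)
= 4/5 * 96875
= 77500 = 77500.00

77500.00


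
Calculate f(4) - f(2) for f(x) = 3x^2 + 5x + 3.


Net change = f(b) - f(a)
f(x) = 3x^2 + 5x + 3
Compute f(4):
f(4) = 3 * 4^2 + 5 * 4 + 3
= 48 + 20 + 3
= 71
Compute f(2):
f(2) = 3 * 2^2 + 5 * 2 + 3
= 12 + 10 + 3
= 25
Net change = 71 - 25 = 46

46


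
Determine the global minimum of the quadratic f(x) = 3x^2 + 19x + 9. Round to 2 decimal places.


For a quadratic f(x) = ax^2 + bx + c with a > 0, the minimum is at the vertex.
Vertex x-coordinate: x = -b/(2a)
x = -(19) / (2 * 3)
x = -19/6
Substitute back to find the minimum value:
f(-19/6) = 3 * (-19/6)^2 + 19 * (-19/6) + 9
= 361/12 - 361/6 + 9
= -253/12 ≈ -21.08

-21.08


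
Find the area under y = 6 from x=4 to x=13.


The area under a constant function y = 6 is a rectangle.
Width = 13 - 4 = 9
Height = 6
Area = width * height
= 9 * 6
= 54

54


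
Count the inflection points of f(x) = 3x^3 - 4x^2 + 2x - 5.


Inflection points occur where f''(x) = 0 and concavity changes.
f(x) = 3x^3 - 4x^2 + 2x - 5
f'(x) = 9x^2 - 8x + 2
f''(x) = 18x - 8
Set f''(x) = 0:
18x - 8 = 0
x = 8 / 18 = 4/9
Since f''(x) is linear (degree 1), it changes sign at this point.
Therefore there is exactly 1 inflection point.

1


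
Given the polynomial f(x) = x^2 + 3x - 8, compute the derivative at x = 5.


Differentiate term by term using power and sum rules:
f(x) = x^2 + 3x - 8
f'(x) = 2x + 3
Substitute x = 5:
f'(5) = 2 * 5 + 3
= 10 + 3
= 13

13


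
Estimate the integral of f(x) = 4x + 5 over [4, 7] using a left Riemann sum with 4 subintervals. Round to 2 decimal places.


Left Riemann sum uses left endpoints of each subinterval.
Interval: [4, 7], n = 4
dx = (7 - 4) / 4 = 3/4
Left endpoints: [4, 19/4, 11/2, 25/4]
f values: [21, 24, 27, 30]
Sum = dx * (sum of f values)
= 3/4 * 102
= 153/2 = 76.50

76.50


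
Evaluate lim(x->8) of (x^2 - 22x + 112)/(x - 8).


Direct substitution gives 0/0, so we factor the numerator.
Factor: (x^2 - 22x + 112) = (x - 8)(x - 14)
Cancel the common factor (x - 8):
(x^2 - 22x + 112)/(x - 8) = (x - 14)
Now substitute x = 8:
= (8) - (14) = -6

-6


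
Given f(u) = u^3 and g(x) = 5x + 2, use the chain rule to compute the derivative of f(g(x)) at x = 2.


Using the chain rule: (f(g(x)))' = f'(g(x)) * g'(x)
First, find g(2):
g(2) = 5 * 2 + 2 = 12
Next, f'(u) = 3u^2
And g'(x) = 5
So f'(g(2)) * g'(2)
= 3 * 12^2 * 5
= 3 * 144 * 5
= 2160

2160


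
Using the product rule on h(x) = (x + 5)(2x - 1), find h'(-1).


Let u(x) = x + 5 and v(x) = 2x - 1
u'(x) = 1
v'(x) = 2
Product rule: h'(x) = u'(x)*v(x) + u(x)*v'(x)
= 1 * (2x - 1) + (x + 5) * 2
At x = -1:
u(-1) = 1 * (-1) + 5 = 4
v(-1) = 2 * (-1) - 1 = -3
h'(-1) = 1 * (-3) + 4 * 2
= -3 + 8
= 5

5


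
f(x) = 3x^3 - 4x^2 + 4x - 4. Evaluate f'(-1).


Differentiate f(x) = 3x^3 - 4x^2 + 4x - 4 term by term:
f'(x) = 9x^2 - 8x + 4
Substitute x = -1:
f'(-1) = 9 * (-1)^2 - 8 * (-1) + 4
= 9 + 8 + 4
= 21

21


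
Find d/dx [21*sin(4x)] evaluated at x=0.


Apply the chain rule to differentiate 21*sin(4x):
d/dx [21*sin(4x)]
= 21 * cos(4x) * d/dx(4x)
= 21 * 4 * cos(4x)
= 84 * cos(4x)
Evaluate at x = 0:
= 84 * cos(0)
= 84 * 1
= 84

84


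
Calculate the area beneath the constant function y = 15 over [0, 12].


The area under a constant function y = 15 is a rectangle.
Width = 12 - 0 = 12
Height = 15
Area = width * height
= 12 * 15
= 180

180


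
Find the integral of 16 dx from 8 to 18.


The integral of a constant k over [a, b] equals k * (b - a).
integral from 8 to 18 of 16 dx
= 16 * (18 - 8)
= 16 * 10
= 160

160


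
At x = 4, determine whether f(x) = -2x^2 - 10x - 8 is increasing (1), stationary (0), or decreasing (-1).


Compute f'(x) to determine behavior:
f'(x) = -4x - 10
f'(4) = -4 * 4 - 10
= -16 - 10
= -26
Since f'(4) < 0, the function is decreasing (-1)

-1


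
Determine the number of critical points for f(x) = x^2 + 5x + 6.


Find where f'(x) = 0:
f'(x) = 2x + 5
Set f'(x) = 0:
2x + 5 = 0
x = -5 / 2 = -5/2
This is a linear equation in x, so there is exactly one solution.
Number of critical points: 1

1


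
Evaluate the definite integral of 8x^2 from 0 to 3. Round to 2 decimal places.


Find the antiderivative of 8x^2:
F(x) = 8/3 * x^3
Apply the Fundamental Theorem of Calculus:
F(3) - F(0)
= 8/3 * 3^3 - 8/3 * 0^3
= 8/3 * (27 - 0)
= 8/3 * 27
= 72 = 72.00

72.00


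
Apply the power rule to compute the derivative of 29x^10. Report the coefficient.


We apply the power rule: d/dx [ax^n] = a*n * x^(n-1)
d/dx [29x^10]
= 29 * 10 * x^(10-1)
= 290x^9
The coefficient is 290

290


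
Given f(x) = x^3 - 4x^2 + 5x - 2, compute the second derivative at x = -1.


First derivative:
f'(x) = 3x^2 - 8x + 5
Second derivative:
f''(x) = 6x - 8
Substitute x = -1:
f''(-1) = 6 * (-1) - 8
= -6 - 8
= -14

-14


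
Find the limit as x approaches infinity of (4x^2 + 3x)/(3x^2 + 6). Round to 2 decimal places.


For limits at infinity with equal-degree polynomials,
we compare leading coefficients.
Numerator leading term: 4x^2
Denominator leading term: 3x^2
Divide both by x^2:
lim = (4 + 3/x) / (3 + 6/x^2)
As x -> infinity, the 1/x and 1/x^2 terms vanish:
= 4/3 ≈ 1.33

1.33


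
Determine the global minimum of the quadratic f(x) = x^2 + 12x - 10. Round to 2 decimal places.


For a quadratic f(x) = ax^2 + bx + c with a > 0, the minimum is at the vertex.
Vertex x-coordinate: x = -b/(2a)
x = -(12) / (2 * 1)
x = -12/2 = -6
Substitute back to find the minimum value:
f(-6) = 1 * (-6)^2 + 12 * (-6) - 10
= 36 - 72 - 10
= -46 = -46.00

-46.00


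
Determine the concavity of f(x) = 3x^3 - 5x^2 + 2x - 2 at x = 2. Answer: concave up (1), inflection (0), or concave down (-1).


Concavity is determined by the sign of f''(x).
f(x) = 3x^3 - 5x^2 + 2x - 2
f'(x) = 9x^2 - 10x + 2
f''(x) = 18x - 10
f''(2) = 18 * 2 - 10
= 36 - 10
= 26
Since f''(2) > 0, the function is concave up (1)

1


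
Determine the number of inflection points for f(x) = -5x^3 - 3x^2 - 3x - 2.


Inflection points occur where f''(x) = 0 and concavity changes.
f(x) = -5x^3 - 3x^2 - 3x - 2
f'(x) = -15x^2 - 6x - 3
f''(x) = -30x - 6
Set f''(x) = 0:
-30x - 6 = 0
x = 6 / (-30) = -1/5
Since f''(x) is linear (degree 1), it changes sign at this point.
Therefore there is exactly 1 inflection point.

1


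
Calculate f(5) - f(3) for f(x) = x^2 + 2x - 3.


Net change = f(b) - f(a)
f(x) = x^2 + 2x - 3
Compute f(5):
f(5) = 1 * 5^2 + 2 * 5 - 3
= 25 + 10 - 3
= 32
Compute f(3):
f(3) = 1 * 3^2 + 2 * 3 - 3
= 9 + 6 - 3
= 12
Net change = 32 - 12 = 20

20


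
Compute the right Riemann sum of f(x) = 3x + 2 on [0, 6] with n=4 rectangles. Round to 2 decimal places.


Right Riemann sum uses right endpoints of each subinterval.
Interval: [0, 6], n = 4
dx = (6 - 0) / 4 = 3/2
Right endpoints: [3/2, 3, 9/2, 6]
f values: [13/2, 11, 31/2, 20]
Sum = dx * (sum of f values)
= 3/2 * 53
= 159/2 = 79.50

79.50


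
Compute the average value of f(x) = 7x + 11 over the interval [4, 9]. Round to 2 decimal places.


Average value = 1/(b-a) * integral from a to b of f(x) dx
First compute the integral of 7x + 11:
F(x) = (7/2)x^2 + 11x
F(9) = 7/2 * 81 + 11 * 9 = 765/2
F(4) = 7/2 * 16 + 11 * 4 = 100
Integral = 765/2 - 100 = 565/2
Average = (565/2) / (9 - 4) = (565/2) / 5
= 113/2 = 56.50

56.50


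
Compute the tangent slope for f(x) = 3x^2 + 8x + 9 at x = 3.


The slope of the tangent line equals f'(x) at the point.
f(x) = 3x^2 + 8x + 9
f'(x) = 6x + 8
At x = 3:
f'(3) = 6 * 3 + 8
= 18 + 8
= 26

26


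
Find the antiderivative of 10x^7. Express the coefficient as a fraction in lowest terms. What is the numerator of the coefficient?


Apply the power rule for integration:
integral of ax^n dx = a/(n+1) * x^(n+1) + C
integral of 10x^7 dx
= 10/8 * x^8 + C
= 5/4 * x^8 + C
The coefficient in lowest terms is 5/4, and its numerator is 5

5


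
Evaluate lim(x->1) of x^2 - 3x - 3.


Since polynomials are continuous, we use direct substitution.
lim(x->1) of x^2 - 3x - 3
= 1 * 1^2 - 3 * 1 - 3
= 1 - 3 - 3
= -5

-5


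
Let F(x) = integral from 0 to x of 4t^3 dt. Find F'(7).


By the Fundamental Theorem of Calculus (Part 1):
If F(x) = integral from 0 to x of f(t) dt, then F'(x) = f(x)
Here f(t) = 4t^3
So F'(x) = 4x^3
Evaluate at x = 7:
F'(7) = 4 * 7^3
= 4 * 343
= 1372

1372


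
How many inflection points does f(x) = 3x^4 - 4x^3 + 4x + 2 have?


Inflection points occur where f''(x) = 0 and concavity changes.
f(x) = 3x^4 - 4x^3 + 4x + 2
f'(x) = 12x^3 - 12x^2 + 4
f''(x) = 36x^2 - 24x
This is a quadratic in x. Use the discriminant to count real roots.
Discriminant = (-24)^2 - 4 * 36 * 0
= 576 - 0
= 576
Since discriminant > 0, f''(x) = 0 has 2 distinct real solutions.
A quadratic with two distinct real roots changes sign at each root, so concavity changes at both.
Number of inflection points: 2

2


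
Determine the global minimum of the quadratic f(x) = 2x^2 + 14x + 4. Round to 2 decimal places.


For a quadratic f(x) = ax^2 + bx + c with a > 0, the minimum is at the vertex.
Vertex x-coordinate: x = -b/(2a)
x = -(14) / (2 * 2)
x = -14/4 = -7/2
Substitute back to find the minimum value:
f(-7/2) = 2 * (-7/2)^2 + 14 * (-7/2) + 4
= 49/2 - 49 + 4
= -41/2 = -20.50

-20.50


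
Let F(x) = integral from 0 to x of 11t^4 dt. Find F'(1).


By the Fundamental Theorem of Calculus (Part 1):
If F(x) = integral from 0 to x of f(t) dt, then F'(x) = f(x)
Here f(t) = 11t^4
So F'(x) = 11x^4
Evaluate at x = 1:
F'(1) = 11 * 1^4
= 11 * 1
= 11

11


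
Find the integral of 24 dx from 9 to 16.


The integral of a constant k over [a, b] equals k * (b - a).
integral from 9 to 16 of 24 dx
= 24 * (16 - 9)
= 24 * 7
= 168

168


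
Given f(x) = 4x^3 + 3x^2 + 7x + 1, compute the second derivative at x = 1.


First derivative:
f'(x) = 12x^2 + 6x + 7
Second derivative:
f''(x) = 24x + 6
Substitute x = 1:
f''(1) = 24 * 1 + 6
= 24 + 6
= 30

30


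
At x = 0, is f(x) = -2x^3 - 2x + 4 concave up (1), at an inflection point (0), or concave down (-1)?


Concavity is determined by the sign of f''(x).
f(x) = -2x^3 - 2x + 4
f'(x) = -6x^2 - 2
f''(x) = -12x
f''(0) = -12 * 0 + 0
= 0 + 0
= 0
f''(0) = 0, and f''(x) is linear with nonzero slope -12, so f'' changes sign at x = 0. Hence the function is at an inflection point (0)

0


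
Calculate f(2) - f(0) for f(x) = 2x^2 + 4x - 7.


Net change = f(b) - f(a)
f(x) = 2x^2 + 4x - 7
Compute f(2):
f(2) = 2 * 2^2 + 4 * 2 - 7
= 8 + 8 - 7
= 9
Compute f(0):
f(0) = 2 * 0^2 + 4 * 0 - 7
= 0 + 0 - 7
= -7
Net change = 9 - (-7) = 16

16


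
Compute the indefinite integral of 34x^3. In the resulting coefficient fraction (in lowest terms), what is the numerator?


Apply the power rule for integration:
integral of ax^n dx = a/(n+1) * x^(n+1) + C
integral of 34x^3 dx
= 34/4 * x^4 + C
= 17/2 * x^4 + C
The coefficient in lowest terms is 17/2, and its numerator is 17

17


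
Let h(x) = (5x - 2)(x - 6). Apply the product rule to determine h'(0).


Let u(x) = 5x - 2 and v(x) = x - 6
u'(x) = 5
v'(x) = 1
Product rule: h'(x) = u'(x)*v(x) + u(x)*v'(x)
= 5 * (x - 6) + (5x - 2) * 1
At x = 0:
u(0) = 5 * 0 - 2 = -2
v(0) = 1 * 0 - 6 = -6
h'(0) = 5 * (-6) + (-2) * 1
= -30 - 2
= -32

-32


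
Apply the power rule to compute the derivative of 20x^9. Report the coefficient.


We apply the power rule: d/dx [ax^n] = a*n * x^(n-1)
d/dx [20x^9]
= 20 * 9 * x^(9-1)
= 180x^8
The coefficient is 180

180


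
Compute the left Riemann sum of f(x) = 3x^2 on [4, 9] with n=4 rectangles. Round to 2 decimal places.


Left Riemann sum uses left endpoints of each subinterval.
Interval: [4, 9], n = 4
dx = (9 - 4) / 4 = 5/4
Left endpoints: [4, 21/4, 13/2, 31/4]
f values: [48, 1323/16, 507/4, 2883/16]
Sum = dx * (sum of f values)
= 5/4 * 3501/8
= 17505/32 ≈ 547.03

547.03


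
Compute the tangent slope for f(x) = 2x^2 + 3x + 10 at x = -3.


The slope of the tangent line equals f'(x) at the point.
f(x) = 2x^2 + 3x + 10
f'(x) = 4x + 3
At x = -3:
f'(-3) = 4 * (-3) + 3
= -12 + 3
= -9

-9


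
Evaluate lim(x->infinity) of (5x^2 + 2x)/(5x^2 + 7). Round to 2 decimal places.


For limits at infinity with equal-degree polynomials,
we compare leading coefficients.
Numerator leading term: 5x^2
Denominator leading term: 5x^2
Divide both by x^2:
lim = (5 + 2/x) / (5 + 7/x^2)
As x -> infinity, the 1/x and 1/x^2 terms vanish:
= 5/5 = 1 = 1.00

1.00


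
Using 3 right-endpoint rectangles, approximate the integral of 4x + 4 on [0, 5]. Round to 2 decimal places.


Right Riemann sum uses right endpoints of each subinterval.
Interval: [0, 5], n = 3
dx = (5 - 0) / 3 = 5/3
Right endpoints: [5/3, 10/3, 5]
f values: [32/3, 52/3, 24]
Sum = dx * (sum of f values)
= 5/3 * 52
= 260/3 ≈ 86.67

86.67


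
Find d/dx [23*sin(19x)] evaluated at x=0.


Apply the chain rule to differentiate 23*sin(19x):
d/dx [23*sin(19x)]
= 23 * cos(19x) * d/dx(19x)
= 23 * 19 * cos(19x)
= 437 * cos(19x)
Evaluate at x = 0:
= 437 * cos(0)
= 437 * 1
= 437

437


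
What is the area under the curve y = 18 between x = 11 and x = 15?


The area under a constant function y = 18 is a rectangle.
Width = 15 - 11 = 4
Height = 18
Area = width * height
= 4 * 18
= 72

72


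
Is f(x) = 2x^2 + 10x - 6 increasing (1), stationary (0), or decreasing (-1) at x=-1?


Compute f'(x) to determine behavior:
f'(x) = 4x + 10
f'(-1) = 4 * (-1) + 10
= -4 + 10
= 6
Since f'(-1) > 0, the function is increasing (1)

1


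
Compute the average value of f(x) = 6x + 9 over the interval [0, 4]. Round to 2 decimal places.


Average value = 1/(b-a) * integral from a to b of f(x) dx
First compute the integral of 6x + 9:
F(x) = 3x^2 + 9x
F(4) = 3 * 16 + 9 * 4 = 84
F(0) = 3 * 0 + 9 * 0 = 0
Integral = 84 - 0 = 84
Average = 84 / (4 - 0) = 84 / 4
= 21 = 21.00

21.00


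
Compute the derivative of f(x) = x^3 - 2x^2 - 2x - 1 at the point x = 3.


Differentiate f(x) = x^3 - 2x^2 - 2x - 1 term by term:
f'(x) = 3x^2 - 4x - 2
Substitute x = 3:
f'(3) = 3 * 3^2 - 4 * 3 - 2
= 27 - 12 - 2
= 13

13


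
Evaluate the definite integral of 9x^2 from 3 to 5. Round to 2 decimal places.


Find the antiderivative of 9x^2:
F(x) = 9/3 * x^3
Apply the Fundamental Theorem of Calculus:
F(5) - F(3)
= 9/3 * 5^3 - 9/3 * 3^3
= 9/3 * (125 - 27)
= 9/3 * 98
= 294 = 294.00

294.00


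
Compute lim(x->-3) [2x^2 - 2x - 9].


Since polynomials are continuous, we use direct substitution.
lim(x->-3) of 2x^2 - 2x - 9
= 2 * (-3)^2 - 2 * (-3) - 9
= 18 + 6 - 9
= 15

15


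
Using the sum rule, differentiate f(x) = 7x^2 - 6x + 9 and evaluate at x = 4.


Differentiate term by term using power and sum rules:
f(x) = 7x^2 - 6x + 9
f'(x) = 14x - 6
Substitute x = 4:
f'(4) = 14 * 4 - 6
= 56 - 6
= 50

50
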